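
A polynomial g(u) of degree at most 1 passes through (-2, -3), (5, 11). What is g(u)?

Write g(u) = au + b. Substituting each data point gives a linear system:
  -2a + b = -3
  5a + b = 11
Solving the system yields a = 2, b = 1.
So g(u) = 2u + 1.
Check: g(-2) = -3. ✓

g(u) = 2u + 1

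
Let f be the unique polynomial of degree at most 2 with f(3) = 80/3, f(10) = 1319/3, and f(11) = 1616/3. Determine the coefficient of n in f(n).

Write f(n) = an^2 + bn + c. Substituting each data point gives a linear system:
  9a + 3b + c = 80/3
  100a + 10b + c = 1319/3
  121a + 11b + c = 1616/3
Solving the system yields a = 5, b = -6, c = -1/3.
So f(n) = 5n² - 6n - 1/3.
The coefficient of n is -6.

-6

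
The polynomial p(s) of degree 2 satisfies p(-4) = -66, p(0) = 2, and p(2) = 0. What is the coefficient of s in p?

5

Write p(s) = as^2 + bs + c. Substituting each data point gives a linear system:
  16a - 4b + c = -66
  c = 2
  4a + 2b + c = 0
Solving the system yields a = -3, b = 5, c = 2.
So p(s) = -3s^2 + 5s + 2.
The coefficient of s is 5.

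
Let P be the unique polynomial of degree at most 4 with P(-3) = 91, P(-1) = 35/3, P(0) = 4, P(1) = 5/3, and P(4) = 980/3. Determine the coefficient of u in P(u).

-6

Write P(u) = au^4 + bu^3 + cu^2 + du + e. Substituting each data point gives a linear system:
  81a - 27b + 9c - 3d + e = 91
  a - b + c - d + e = 35/3
  e = 4
  a + b + c + d + e = 5/3
  256a + 64b + 16c + 4d + e = 980/3
Solving the system yields a = 1, b = 1, c = 5/3, d = -6, e = 4.
So P(u) = u^4 + u^3 + (5/3)u^2 - 6u + 4.
The coefficient of u is -6.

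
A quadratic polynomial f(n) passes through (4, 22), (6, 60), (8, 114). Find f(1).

-5

Forward differences of the values at n = 4, 6, 8:
  f  : 22  60  114
  Δ  : 38  54
  Δ^2: 16
The second differences are constant, confirming degree 2.
Interpolating (Newton forward form) and evaluating at n = 1 gives f(1) = -5.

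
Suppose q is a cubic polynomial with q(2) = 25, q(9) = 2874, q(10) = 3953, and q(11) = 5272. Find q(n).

q(n) = 4n^3 - 5n + 3

Write q(n) = an^3 + bn^2 + cn + d. Substituting each data point gives a linear system:
  8a + 4b + 2c + d = 25
  729a + 81b + 9c + d = 2874
  1000a + 100b + 10c + d = 3953
  1331a + 121b + 11c + d = 5272
Solving the system yields a = 4, b = 0, c = -5, d = 3.
So q(n) = 4n^3 - 5n + 3.
Check: q(2) = 25. ✓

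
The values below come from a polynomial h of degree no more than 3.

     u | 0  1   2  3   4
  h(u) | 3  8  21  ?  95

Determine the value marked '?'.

On equispaced nodes a degree-3 polynomial has vanishing fourth forward difference, so
  h(0) - 4·h(1) + 6·h(2) - 4·h(3) + h(4) = 0.
Substituting the known values and solving for h(3):
  -4·h(3) = -192
  h(3) = 48.

48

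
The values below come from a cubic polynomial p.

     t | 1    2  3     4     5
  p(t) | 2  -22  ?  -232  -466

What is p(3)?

-92

The 4 known points determine the degree-3 polynomial uniquely.
Write p(t) = at^3 + bt^2 + ct + d. Substituting each data point gives a linear system:
  a + b + c + d = 2
  8a + 4b + 2c + d = -22
  64a + 16b + 4c + d = -232
  125a + 25b + 5c + d = -466
Solving the system yields a = -4, b = 1, c = 1, d = 4.
So p(t) = -4t^3 + t^2 + t + 4.
Then p(3) = -92.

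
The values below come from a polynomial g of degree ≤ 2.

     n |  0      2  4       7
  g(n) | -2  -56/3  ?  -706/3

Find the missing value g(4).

-226/3

The 3 known points determine the degree-2 polynomial uniquely.
Write g(n) = an^2 + bn + c. Substituting each data point gives a linear system:
  c = -2
  4a + 2b + c = -56/3
  49a + 7b + c = -706/3
Solving the system yields a = -5, b = 5/3, c = -2.
So g(n) = -5n^2 + (5/3)n - 2.
Then g(4) = -226/3.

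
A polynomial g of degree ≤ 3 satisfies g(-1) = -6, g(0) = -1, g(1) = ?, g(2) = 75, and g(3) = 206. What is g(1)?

On equispaced nodes a degree-3 polynomial has vanishing fourth forward difference, so
  g(-1) - 4·g(0) + 6·g(1) - 4·g(2) + g(3) = 0.
Substituting the known values and solving for g(1):
  6·g(1) = 96
  g(1) = 16.

16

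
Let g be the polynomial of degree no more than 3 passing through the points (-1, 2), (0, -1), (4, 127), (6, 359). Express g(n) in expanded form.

g(n) = n^3 + 4n^2 - 1

Using the Lagrange interpolation formula with nodes -1, 0, 4, 6:
  L_0(n) = n(n - 4)(n - 6) / -35
  L_1(n) = (n + 1)(n - 4)(n - 6) / 24
  L_2(n) = (n + 1)n(n - 6) / -40
  L_3(n) = (n + 1)n(n - 4) / 84
Then g(n) = 2·L_0(n) - 1·L_1(n) + 127·L_2(n) + 359·L_3(n).
Expanding and collecting terms gives g(n) = n³ + 4n² - 1.
Check: g(6) = 359. ✓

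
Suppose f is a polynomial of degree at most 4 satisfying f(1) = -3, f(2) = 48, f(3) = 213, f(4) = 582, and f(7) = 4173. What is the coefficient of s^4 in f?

Write f(s) = as^4 + bs^3 + cs^2 + ds + e. Substituting each data point gives a linear system:
  a + b + c + d + e = -3
  16a + 8b + 4c + 2d + e = 48
  81a + 27b + 9c + 3d + e = 213
  256a + 64b + 16c + 4d + e = 582
  2401a + 343b + 49c + 7d + e = 4173
Solving the system yields a = 1, b = 5, c = 2, d = -5, e = -6.
So f(s) = s^4 + 5s^3 + 2s^2 - 5s - 6.
The leading coefficient is 1.

1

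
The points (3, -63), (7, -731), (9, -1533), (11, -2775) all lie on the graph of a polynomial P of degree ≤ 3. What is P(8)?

Write P(t) = at^3 + bt^2 + ct + d. Substituting each data point gives a linear system:
  27a + 9b + 3c + d = -63
  343a + 49b + 7c + d = -731
  729a + 81b + 9c + d = -1533
  1331a + 121b + 11c + d = -2775
Solving the system yields a = -2, b = -1, c = 1, d = -3.
So P(t) = -2t^3 - t^2 + t - 3.
Then P(8) = -1083.

-1083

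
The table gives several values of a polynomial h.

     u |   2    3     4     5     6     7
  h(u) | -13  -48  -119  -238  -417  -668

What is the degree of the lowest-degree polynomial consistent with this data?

Forward differences of the values at u = 2, 3, 4, 5, 6, 7:
  h  : -13  -48  -119  -238  -417  -668
  Δ  : -35  -71  -119  -179  -251
  Δ^2: -36  -48  -60  -72
  Δ^3: -12  -12  -12
  Δ^4: 0  0
  Δ^5: 0
The third differences are constant (-12) and nonzero, while all higher differences vanish, so the minimal degree is 3.

3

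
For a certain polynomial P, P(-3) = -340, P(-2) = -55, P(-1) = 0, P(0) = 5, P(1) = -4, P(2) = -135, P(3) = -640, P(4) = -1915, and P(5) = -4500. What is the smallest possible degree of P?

4

Forward differences of the values at n = -3, -2, -1, 0, 1, 2, 3, 4, 5:
  P  : -340  -55  0  5  -4  -135  -640  -1915  -4500
  Δ  : 285  55  5  -9  -131  -505  -1275  -2585
  Δ^2: -230  -50  -14  -122  -374  -770  -1310
  Δ^3: 180  36  -108  -252  -396  -540
  Δ^4: -144  -144  -144  -144  -144
  Δ^5: 0  0  0  0
  Δ^6: 0  0  0
  Δ^7: 0  0
  Δ^8: 0
The fourth differences are constant (-144) and nonzero, while all higher differences vanish, so the minimal degree is 4.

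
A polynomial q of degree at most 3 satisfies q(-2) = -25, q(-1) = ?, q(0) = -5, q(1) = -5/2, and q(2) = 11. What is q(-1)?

On equispaced nodes a degree-3 polynomial has vanishing fourth forward difference, so
  q(-2) - 4·q(-1) + 6·q(0) - 4·q(1) + q(2) = 0.
Substituting the known values and solving for q(-1):
  -4·q(-1) = 34
  q(-1) = -17/2.

-17/2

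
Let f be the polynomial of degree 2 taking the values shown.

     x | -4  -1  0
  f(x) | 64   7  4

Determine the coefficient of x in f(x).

1

Write f(x) = ax^2 + bx + c. Substituting each data point gives a linear system:
  16a - 4b + c = 64
  a - b + c = 7
  c = 4
Solving the system yields a = 4, b = 1, c = 4.
So f(x) = 4x^2 + x + 4.
The coefficient of x is 1.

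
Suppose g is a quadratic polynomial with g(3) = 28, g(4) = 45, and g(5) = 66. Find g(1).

Forward differences of the values at u = 3, 4, 5:
  g  : 28  45  66
  Δ  : 17  21
  Δ^2: 4
The second differences are constant, confirming degree 2.
Interpolating (Newton forward form) and evaluating at u = 1 gives g(1) = 6.

6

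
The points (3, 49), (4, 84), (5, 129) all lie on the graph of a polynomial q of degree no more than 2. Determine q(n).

Write q(n) = an^2 + bn + c. Substituting each data point gives a linear system:
  9a + 3b + c = 49
  16a + 4b + c = 84
  25a + 5b + c = 129
Solving the system yields a = 5, b = 0, c = 4.
So q(n) = 5n² + 4.
Check: q(3) = 49. ✓

q(n) = 5n^2 + 4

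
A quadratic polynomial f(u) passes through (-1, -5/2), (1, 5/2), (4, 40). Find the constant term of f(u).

-2

Write f(u) = au^2 + bu + c. Substituting each data point gives a linear system:
  a - b + c = -5/2
  a + b + c = 5/2
  16a + 4b + c = 40
Solving the system yields a = 2, b = 5/2, c = -2.
So f(u) = 2u^2 + (5/2)u - 2.
The constant term is -2.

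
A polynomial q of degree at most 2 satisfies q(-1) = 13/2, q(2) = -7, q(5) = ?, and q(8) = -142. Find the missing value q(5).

-113/2

The 3 known points determine the degree-2 polynomial uniquely.
Write q(t) = at^2 + bt + c. Substituting each data point gives a linear system:
  a - b + c = 13/2
  4a + 2b + c = -7
  64a + 8b + c = -142
Solving the system yields a = -2, b = -5/2, c = 6.
So q(t) = -2t² - (5/2)t + 6.
Then q(5) = -113/2.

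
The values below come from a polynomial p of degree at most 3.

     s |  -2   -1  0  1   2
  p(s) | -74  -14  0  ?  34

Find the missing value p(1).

4

The 4 known points determine the degree-3 polynomial uniquely.
Write p(s) = as^3 + bs^2 + cs + d. Substituting each data point gives a linear system:
  -8a + 4b - 2c + d = -74
  -a + b - c + d = -14
  d = 0
  8a + 4b + 2c + d = 34
Solving the system yields a = 6, b = -5, c = 3, d = 0.
So p(s) = 6s^3 - 5s^2 + 3s.
Then p(1) = 4.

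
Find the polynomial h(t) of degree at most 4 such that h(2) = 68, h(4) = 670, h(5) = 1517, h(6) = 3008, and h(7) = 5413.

Using the Lagrange interpolation formula with nodes 2, 4, 5, 6, 7:
  L_0(t) = (t - 4)(t - 5)(t - 6)(t - 7) / 120
  L_1(t) = (t - 2)(t - 5)(t - 6)(t - 7) / -12
  L_2(t) = (t - 2)(t - 4)(t - 6)(t - 7) / 6
  L_3(t) = (t - 2)(t - 4)(t - 5)(t - 7) / -8
  L_4(t) = (t - 2)(t - 4)(t - 5)(t - 6) / 30
Then h(t) = 68·L_0(t) + 670·L_1(t) + 1517·L_2(t) + 3008·L_3(t) + 5413·L_4(t).
Expanding and collecting terms gives h(t) = 2t⁴ + t³ + 5t² + 3t + 2.
Check: h(6) = 3008. ✓

h(t) = 2t^4 + t^3 + 5t^2 + 3t + 2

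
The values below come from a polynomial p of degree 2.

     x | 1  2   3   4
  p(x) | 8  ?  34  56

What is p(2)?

The 3 known points determine the degree-2 polynomial uniquely.
Write p(x) = ax^2 + bx + c. Substituting each data point gives a linear system:
  a + b + c = 8
  9a + 3b + c = 34
  16a + 4b + c = 56
Solving the system yields a = 3, b = 1, c = 4.
So p(x) = 3x² + x + 4.
Then p(2) = 18.

18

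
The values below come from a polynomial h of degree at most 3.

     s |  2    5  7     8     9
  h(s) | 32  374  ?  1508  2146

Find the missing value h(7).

1012

The 4 known points determine the degree-3 polynomial uniquely.
Write h(s) = as^3 + bs^2 + cs + d. Substituting each data point gives a linear system:
  8a + 4b + 2c + d = 32
  125a + 25b + 5c + d = 374
  512a + 64b + 8c + d = 1508
  729a + 81b + 9c + d = 2146
Solving the system yields a = 3, b = -1, c = 4, d = 4.
So h(s) = 3s^3 - s^2 + 4s + 4.
Then h(7) = 1012.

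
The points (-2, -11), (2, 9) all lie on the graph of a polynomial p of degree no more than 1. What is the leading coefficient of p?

5

Write p(x) = ax + b. Substituting each data point gives a linear system:
  -2a + b = -11
  2a + b = 9
Solving the system yields a = 5, b = -1.
So p(x) = 5x - 1.
The leading coefficient is 5.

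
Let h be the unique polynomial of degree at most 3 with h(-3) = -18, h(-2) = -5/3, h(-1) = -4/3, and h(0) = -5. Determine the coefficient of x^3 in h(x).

Write h(x) = ax^3 + bx^2 + cx + d. Substituting each data point gives a linear system:
  -27a + 9b - 3c + d = -18
  -8a + 4b - 2c + d = -5/3
  -a + b - c + d = -4/3
  d = -5
Solving the system yields a = 2, b = 4, c = -5/3, d = -5.
So h(x) = 2x^3 + 4x^2 - (5/3)x - 5.
The leading coefficient is 2.

2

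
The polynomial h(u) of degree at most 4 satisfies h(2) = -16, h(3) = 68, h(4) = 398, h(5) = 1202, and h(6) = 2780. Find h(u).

h(u) = 3u^4 - 4u^3 - 6u^2 - 5u + 2

Write h(u) = au^4 + bu^3 + cu^2 + du + e. Substituting each data point gives a linear system:
  16a + 8b + 4c + 2d + e = -16
  81a + 27b + 9c + 3d + e = 68
  256a + 64b + 16c + 4d + e = 398
  625a + 125b + 25c + 5d + e = 1202
  1296a + 216b + 36c + 6d + e = 2780
Solving the system yields a = 3, b = -4, c = -6, d = -5, e = 2.
So h(u) = 3u⁴ - 4u³ - 6u² - 5u + 2.
Check: h(4) = 398. ✓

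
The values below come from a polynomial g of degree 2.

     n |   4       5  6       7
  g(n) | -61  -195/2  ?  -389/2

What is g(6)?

On equispaced nodes a degree-2 polynomial has vanishing third forward difference, so
  - g(4) + 3·g(5) - 3·g(6) + g(7) = 0.
Substituting the known values and solving for g(6):
  -3·g(6) = 426
  g(6) = -142.

-142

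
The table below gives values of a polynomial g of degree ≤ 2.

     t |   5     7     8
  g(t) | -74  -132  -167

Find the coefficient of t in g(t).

Write g(t) = at^2 + bt + c. Substituting each data point gives a linear system:
  25a + 5b + c = -74
  49a + 7b + c = -132
  64a + 8b + c = -167
Solving the system yields a = -2, b = -5, c = 1.
So g(t) = -2t² - 5t + 1.
The coefficient of t is -5.

-5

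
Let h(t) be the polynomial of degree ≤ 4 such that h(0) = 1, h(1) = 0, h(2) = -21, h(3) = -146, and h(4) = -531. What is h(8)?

-10311

Forward differences of the values at t = 0, 1, 2, 3, 4:
  h  : 1  0  -21  -146  -531
  Δ  : -1  -21  -125  -385
  Δ^2: -20  -104  -260
  Δ^3: -84  -156
  Δ^4: -72
The fourth differences are constant, confirming degree 4.
Interpolating (Newton forward form) and evaluating at t = 8 gives h(8) = -10311.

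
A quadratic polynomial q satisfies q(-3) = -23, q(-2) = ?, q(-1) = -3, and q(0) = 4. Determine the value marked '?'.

-12

On equispaced nodes a degree-2 polynomial has vanishing third forward difference, so
  - q(-3) + 3·q(-2) - 3·q(-1) + q(0) = 0.
Substituting the known values and solving for q(-2):
  3·q(-2) = -36
  q(-2) = -12.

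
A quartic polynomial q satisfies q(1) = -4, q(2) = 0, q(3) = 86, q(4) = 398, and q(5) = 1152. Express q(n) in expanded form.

Write q(n) = an^4 + bn^3 + cn^2 + dn + e. Substituting each data point gives a linear system:
  a + b + c + d + e = -4
  16a + 8b + 4c + 2d + e = 0
  81a + 27b + 9c + 3d + e = 86
  256a + 64b + 16c + 4d + e = 398
  625a + 125b + 25c + 5d + e = 1152
Solving the system yields a = 3, b = -6, c = 2, d = -5, e = 2.
So q(n) = 3n⁴ - 6n³ + 2n² - 5n + 2.
Check: q(3) = 86. ✓

q(n) = 3n^4 - 6n^3 + 2n^2 - 5n + 2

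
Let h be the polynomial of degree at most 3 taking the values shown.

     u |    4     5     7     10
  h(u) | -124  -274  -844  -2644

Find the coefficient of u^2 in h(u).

Write h(u) = au^3 + bu^2 + cu + d. Substituting each data point gives a linear system:
  64a + 16b + 4c + d = -124
  125a + 25b + 5c + d = -274
  343a + 49b + 7c + d = -844
  1000a + 100b + 10c + d = -2644
Solving the system yields a = -3, b = 3, c = 6, d = -4.
So h(u) = -3u³ + 3u² + 6u - 4.
The coefficient of u^2 is 3.

3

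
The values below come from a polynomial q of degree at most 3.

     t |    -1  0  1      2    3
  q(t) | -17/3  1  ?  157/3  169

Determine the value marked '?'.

25/3

On equispaced nodes a degree-3 polynomial has vanishing fourth forward difference, so
  q(-1) - 4·q(0) + 6·q(1) - 4·q(2) + q(3) = 0.
Substituting the known values and solving for q(1):
  6·q(1) = 50
  q(1) = 25/3.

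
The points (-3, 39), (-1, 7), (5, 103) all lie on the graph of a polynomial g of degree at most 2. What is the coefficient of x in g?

0

Write g(x) = ax^2 + bx + c. Substituting each data point gives a linear system:
  9a - 3b + c = 39
  a - b + c = 7
  25a + 5b + c = 103
Solving the system yields a = 4, b = 0, c = 3.
So g(x) = 4x^2 + 3.
The coefficient of x is 0.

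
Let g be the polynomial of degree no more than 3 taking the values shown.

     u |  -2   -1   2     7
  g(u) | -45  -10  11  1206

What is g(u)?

Write g(u) = au^3 + bu^2 + cu + d. Substituting each data point gives a linear system:
  -8a + 4b - 2c + d = -45
  -a + b - c + d = -10
  8a + 4b + 2c + d = 11
  343a + 49b + 7c + d = 1206
Solving the system yields a = 4, b = -3, c = -2, d = -5.
So g(u) = 4u^3 - 3u^2 - 2u - 5.
Check: g(7) = 1206. ✓

g(u) = 4u^3 - 3u^2 - 2u - 5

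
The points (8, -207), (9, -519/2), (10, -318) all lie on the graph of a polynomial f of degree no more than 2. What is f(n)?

Using the Lagrange interpolation formula with nodes 8, 9, 10:
  L_0(n) = (n - 9)(n - 10) / 2
  L_1(n) = (n - 8)(n - 10) / -1
  L_2(n) = (n - 8)(n - 9) / 2
Then f(n) = -207·L_0(n) - 519/2·L_1(n) - 318·L_2(n).
Expanding and collecting terms gives f(n) = -3n^2 - (3/2)n - 3.
Check: f(9) = -519/2. ✓

f(n) = -3n^2 - (3/2)n - 3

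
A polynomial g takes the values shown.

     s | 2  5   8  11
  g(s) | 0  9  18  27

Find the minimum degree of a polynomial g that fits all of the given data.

1

Forward differences of the values at s = 2, 5, 8, 11:
  g  : 0  9  18  27
  Δ  : 9  9  9
  Δ^2: 0  0
  Δ^3: 0
The first differences are constant (9) and nonzero, while all higher differences vanish, so the minimal degree is 1.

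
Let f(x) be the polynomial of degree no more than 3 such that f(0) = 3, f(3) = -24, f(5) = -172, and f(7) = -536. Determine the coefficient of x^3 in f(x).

Write f(x) = ax^3 + bx^2 + cx + d. Substituting each data point gives a linear system:
  d = 3
  27a + 9b + 3c + d = -24
  125a + 25b + 5c + d = -172
  343a + 49b + 7c + d = -536
Solving the system yields a = -2, b = 3, c = 0, d = 3.
So f(x) = -2x^3 + 3x^2 + 3.
The leading coefficient is -2.

-2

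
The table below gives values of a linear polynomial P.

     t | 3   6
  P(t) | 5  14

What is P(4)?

8

Using the Lagrange interpolation formula with nodes 3, 6:
  L_0(t) = (t - 6) / -3
  L_1(t) = (t - 3) / 3
Then P(t) = 5·L_0(t) + 14·L_1(t).
Expanding and collecting terms gives P(t) = 3t - 4.
Evaluating at t = 4: P(4) = 8.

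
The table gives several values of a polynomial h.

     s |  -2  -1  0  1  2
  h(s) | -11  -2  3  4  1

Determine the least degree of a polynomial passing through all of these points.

2

Forward differences of the values at s = -2, -1, 0, 1, 2:
  h  : -11  -2  3  4  1
  Δ  : 9  5  1  -3
  Δ^2: -4  -4  -4
  Δ^3: 0  0
  Δ^4: 0
The second differences are constant (-4) and nonzero, while all higher differences vanish, so the minimal degree is 2.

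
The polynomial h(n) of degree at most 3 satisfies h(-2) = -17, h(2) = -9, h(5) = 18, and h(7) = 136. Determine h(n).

h(n) = n^3 - 4n^2 - 2n + 3

Using the Lagrange interpolation formula with nodes -2, 2, 5, 7:
  L_0(n) = (n - 2)(n - 5)(n - 7) / -252
  L_1(n) = (n + 2)(n - 5)(n - 7) / 60
  L_2(n) = (n + 2)(n - 2)(n - 7) / -42
  L_3(n) = (n + 2)(n - 2)(n - 5) / 90
Then h(n) = -17·L_0(n) - 9·L_1(n) + 18·L_2(n) + 136·L_3(n).
Expanding and collecting terms gives h(n) = n³ - 4n² - 2n + 3.
Check: h(7) = 136. ✓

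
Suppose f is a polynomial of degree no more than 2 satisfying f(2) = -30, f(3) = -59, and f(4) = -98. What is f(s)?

f(s) = -5s^2 - 4s - 2

Using the Lagrange interpolation formula with nodes 2, 3, 4:
  L_0(s) = (s - 3)(s - 4) / 2
  L_1(s) = (s - 2)(s - 4) / -1
  L_2(s) = (s - 2)(s - 3) / 2
Then f(s) = -30·L_0(s) - 59·L_1(s) - 98·L_2(s).
Expanding and collecting terms gives f(s) = -5s^2 - 4s - 2.
Check: f(4) = -98. ✓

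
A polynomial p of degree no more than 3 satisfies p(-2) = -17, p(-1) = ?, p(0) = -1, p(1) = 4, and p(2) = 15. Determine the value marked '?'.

-6

On equispaced nodes a degree-3 polynomial has vanishing fourth forward difference, so
  p(-2) - 4·p(-1) + 6·p(0) - 4·p(1) + p(2) = 0.
Substituting the known values and solving for p(-1):
  -4·p(-1) = 24
  p(-1) = -6.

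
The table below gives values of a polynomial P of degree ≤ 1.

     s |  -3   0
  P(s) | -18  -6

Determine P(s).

Using the Lagrange interpolation formula with nodes -3, 0:
  L_0(s) = s / -3
  L_1(s) = (s + 3) / 3
Then P(s) = -18·L_0(s) - 6·L_1(s).
Expanding and collecting terms gives P(s) = 4s - 6.
Check: P(-3) = -18. ✓

P(s) = 4s - 6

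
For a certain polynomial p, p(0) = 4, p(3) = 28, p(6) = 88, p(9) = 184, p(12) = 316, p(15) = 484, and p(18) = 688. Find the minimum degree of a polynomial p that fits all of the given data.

Forward differences of the values at n = 0, 3, 6, 9, 12, 15, 18:
  p  : 4  28  88  184  316  484  688
  Δ  : 24  60  96  132  168  204
  Δ^2: 36  36  36  36  36
  Δ^3: 0  0  0  0
  Δ^4: 0  0  0
  Δ^5: 0  0
  Δ^6: 0
The second differences are constant (36) and nonzero, while all higher differences vanish, so the minimal degree is 2.

2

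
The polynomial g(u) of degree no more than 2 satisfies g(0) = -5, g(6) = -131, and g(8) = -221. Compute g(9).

Using the Lagrange interpolation formula with nodes 0, 6, 8:
  L_0(u) = (u - 6)(u - 8) / 48
  L_1(u) = u(u - 8) / -12
  L_2(u) = u(u - 6) / 16
Then g(u) = -5·L_0(u) - 131·L_1(u) - 221·L_2(u).
Expanding and collecting terms gives g(u) = -3u² - 3u - 5.
Evaluating at u = 9: g(9) = -275.

-275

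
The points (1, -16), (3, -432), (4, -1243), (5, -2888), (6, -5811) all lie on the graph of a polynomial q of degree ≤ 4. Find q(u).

Using the Lagrange interpolation formula with nodes 1, 3, 4, 5, 6:
  L_0(u) = (u - 3)(u - 4)(u - 5)(u - 6) / 120
  L_1(u) = (u - 1)(u - 4)(u - 5)(u - 6) / -12
  L_2(u) = (u - 1)(u - 3)(u - 5)(u - 6) / 6
  L_3(u) = (u - 1)(u - 3)(u - 4)(u - 6) / -8
  L_4(u) = (u - 1)(u - 3)(u - 4)(u - 5) / 30
Then q(u) = -16·L_0(u) - 432·L_1(u) - 1243·L_2(u) - 2888·L_3(u) - 5811·L_4(u).
Expanding and collecting terms gives q(u) = -4u^4 - 2u^3 - 5u^2 - 2u - 3.
Check: q(3) = -432. ✓

q(u) = -4u^4 - 2u^3 - 5u^2 - 2u - 3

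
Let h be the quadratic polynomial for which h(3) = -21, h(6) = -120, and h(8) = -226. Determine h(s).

Write h(s) = as^2 + bs + c. Substituting each data point gives a linear system:
  9a + 3b + c = -21
  36a + 6b + c = -120
  64a + 8b + c = -226
Solving the system yields a = -4, b = 3, c = 6.
So h(s) = -4s^2 + 3s + 6.
Check: h(3) = -21. ✓

h(s) = -4s^2 + 3s + 6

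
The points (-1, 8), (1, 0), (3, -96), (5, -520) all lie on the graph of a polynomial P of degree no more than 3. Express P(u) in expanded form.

Using the Lagrange interpolation formula with nodes -1, 1, 3, 5:
  L_0(u) = (u - 1)(u - 3)(u - 5) / -48
  L_1(u) = (u + 1)(u - 3)(u - 5) / 16
  L_2(u) = (u + 1)(u - 1)(u - 5) / -16
  L_3(u) = (u + 1)(u - 1)(u - 3) / 48
Then P(u) = 8·L_0(u) + 0·L_1(u) - 96·L_2(u) - 520·L_3(u).
Expanding and collecting terms gives P(u) = -5u^3 + 4u^2 + u.
Check: P(1) = 0. ✓

P(u) = -5u^3 + 4u^2 + u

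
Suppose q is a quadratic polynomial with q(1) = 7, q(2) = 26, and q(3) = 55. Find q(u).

q(u) = 5u^2 + 4u - 2

Write q(u) = au^2 + bu + c. Substituting each data point gives a linear system:
  a + b + c = 7
  4a + 2b + c = 26
  9a + 3b + c = 55
Solving the system yields a = 5, b = 4, c = -2.
So q(u) = 5u^2 + 4u - 2.
Check: q(3) = 55. ✓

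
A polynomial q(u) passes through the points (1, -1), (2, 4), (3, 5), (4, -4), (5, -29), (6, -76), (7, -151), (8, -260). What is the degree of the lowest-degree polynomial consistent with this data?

3

Forward differences of the values at u = 1, 2, 3, 4, 5, 6, 7, 8:
  q  : -1  4  5  -4  -29  -76  -151  -260
  Δ  : 5  1  -9  -25  -47  -75  -109
  Δ^2: -4  -10  -16  -22  -28  -34
  Δ^3: -6  -6  -6  -6  -6
  Δ^4: 0  0  0  0
  Δ^5: 0  0  0
  Δ^6: 0  0
  Δ^7: 0
The third differences are constant (-6) and nonzero, while all higher differences vanish, so the minimal degree is 3.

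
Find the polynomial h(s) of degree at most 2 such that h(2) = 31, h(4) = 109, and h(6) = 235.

Write h(s) = as^2 + bs + c. Substituting each data point gives a linear system:
  4a + 2b + c = 31
  16a + 4b + c = 109
  36a + 6b + c = 235
Solving the system yields a = 6, b = 3, c = 1.
So h(s) = 6s^2 + 3s + 1.
Check: h(2) = 31. ✓

h(s) = 6s^2 + 3s + 1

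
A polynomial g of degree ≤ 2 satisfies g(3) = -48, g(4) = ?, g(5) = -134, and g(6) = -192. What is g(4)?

On equispaced nodes a degree-2 polynomial has vanishing third forward difference, so
  - g(3) + 3·g(4) - 3·g(5) + g(6) = 0.
Substituting the known values and solving for g(4):
  3·g(4) = -258
  g(4) = -86.

-86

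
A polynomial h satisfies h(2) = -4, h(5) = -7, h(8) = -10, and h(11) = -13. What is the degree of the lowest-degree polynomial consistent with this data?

Forward differences of the values at u = 2, 5, 8, 11:
  h  : -4  -7  -10  -13
  Δ  : -3  -3  -3
  Δ^2: 0  0
  Δ^3: 0
The first differences are constant (-3) and nonzero, while all higher differences vanish, so the minimal degree is 1.

1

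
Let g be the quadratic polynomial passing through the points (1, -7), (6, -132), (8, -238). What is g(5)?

-91

Write g(x) = ax^2 + bx + c. Substituting each data point gives a linear system:
  a + b + c = -7
  36a + 6b + c = -132
  64a + 8b + c = -238
Solving the system yields a = -4, b = 3, c = -6.
So g(x) = -4x^2 + 3x - 6.
Then g(5) = -91.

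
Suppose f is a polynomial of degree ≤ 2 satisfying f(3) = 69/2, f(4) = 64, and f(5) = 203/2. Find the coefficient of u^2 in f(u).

Write f(u) = au^2 + bu + c. Substituting each data point gives a linear system:
  9a + 3b + c = 69/2
  16a + 4b + c = 64
  25a + 5b + c = 203/2
Solving the system yields a = 4, b = 3/2, c = -6.
So f(u) = 4u^2 + (3/2)u - 6.
The leading coefficient is 4.

4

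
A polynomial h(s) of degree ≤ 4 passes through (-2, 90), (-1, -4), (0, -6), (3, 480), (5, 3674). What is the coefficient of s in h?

Write h(s) = as^4 + bs^3 + cs^2 + ds + e. Substituting each data point gives a linear system:
  16a - 8b + 4c - 2d + e = 90
  a - b + c - d + e = -4
  e = -6
  81a + 27b + 9c + 3d + e = 480
  625a + 125b + 25c + 5d + e = 3674
Solving the system yields a = 6, b = -1, c = 1, d = 6, e = -6.
So h(s) = 6s⁴ - s³ + s² + 6s - 6.
The coefficient of s is 6.

6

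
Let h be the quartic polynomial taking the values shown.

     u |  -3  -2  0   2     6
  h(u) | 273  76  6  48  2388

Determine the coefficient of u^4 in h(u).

2

Write h(u) = au^4 + bu^3 + cu^2 + du + e. Substituting each data point gives a linear system:
  81a - 27b + 9c - 3d + e = 273
  16a - 8b + 4c - 2d + e = 76
  e = 6
  16a + 8b + 4c + 2d + e = 48
  1296a + 216b + 36c + 6d + e = 2388
Solving the system yields a = 2, b = -2, c = 6, d = 1, e = 6.
So h(u) = 2u^4 - 2u^3 + 6u^2 + u + 6.
The leading coefficient is 2.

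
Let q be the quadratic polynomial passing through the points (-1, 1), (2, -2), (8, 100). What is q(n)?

q(n) = 2n^2 - 3n - 4

Write q(n) = an^2 + bn + c. Substituting each data point gives a linear system:
  a - b + c = 1
  4a + 2b + c = -2
  64a + 8b + c = 100
Solving the system yields a = 2, b = -3, c = -4.
So q(n) = 2n^2 - 3n - 4.
Check: q(2) = -2. ✓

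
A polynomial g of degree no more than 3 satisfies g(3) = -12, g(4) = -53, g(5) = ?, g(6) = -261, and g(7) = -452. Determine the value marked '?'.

On equispaced nodes a degree-3 polynomial has vanishing fourth forward difference, so
  g(3) - 4·g(4) + 6·g(5) - 4·g(6) + g(7) = 0.
Substituting the known values and solving for g(5):
  6·g(5) = -792
  g(5) = -132.

-132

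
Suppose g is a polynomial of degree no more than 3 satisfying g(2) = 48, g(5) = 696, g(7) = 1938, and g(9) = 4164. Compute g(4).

354

Write g(u) = au^3 + bu^2 + cu + d. Substituting each data point gives a linear system:
  8a + 4b + 2c + d = 48
  125a + 25b + 5c + d = 696
  343a + 49b + 7c + d = 1938
  729a + 81b + 9c + d = 4164
Solving the system yields a = 6, b = -3, c = 3, d = 6.
So g(u) = 6u^3 - 3u^2 + 3u + 6.
Then g(4) = 354.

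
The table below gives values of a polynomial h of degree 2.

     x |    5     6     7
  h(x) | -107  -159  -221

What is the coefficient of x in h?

3

Write h(x) = ax^2 + bx + c. Substituting each data point gives a linear system:
  25a + 5b + c = -107
  36a + 6b + c = -159
  49a + 7b + c = -221
Solving the system yields a = -5, b = 3, c = 3.
So h(x) = -5x² + 3x + 3.
The coefficient of x is 3.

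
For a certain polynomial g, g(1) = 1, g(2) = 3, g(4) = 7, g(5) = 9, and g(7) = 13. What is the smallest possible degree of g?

1

Divided differences on the nodes 1, 2, 4, 5, 7:
  order 0: 1  3  7  9  13
  order 1: 2  2  2  2
  order 2: 0  0  0
  order 3: 0  0
  order 4: 0
The order-1 divided differences are all 2 (nonzero) and every higher order vanishes, so the data lies on a polynomial of degree exactly 1.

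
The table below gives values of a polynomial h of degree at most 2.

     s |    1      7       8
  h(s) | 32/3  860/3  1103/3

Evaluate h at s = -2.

23/3

Using the Lagrange interpolation formula with nodes 1, 7, 8:
  L_0(s) = (s - 7)(s - 8) / 42
  L_1(s) = (s - 1)(s - 8) / -6
  L_2(s) = (s - 1)(s - 7) / 7
Then h(s) = 32/3·L_0(s) + 860/3·L_1(s) + 1103/3·L_2(s).
Expanding and collecting terms gives h(s) = 5s^2 + 6s - 1/3.
Evaluating at s = -2: h(-2) = 23/3.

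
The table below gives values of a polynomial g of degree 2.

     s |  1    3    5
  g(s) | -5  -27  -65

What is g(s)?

g(s) = -2s^2 - 3s

Using the Lagrange interpolation formula with nodes 1, 3, 5:
  L_0(s) = (s - 3)(s - 5) / 8
  L_1(s) = (s - 1)(s - 5) / -4
  L_2(s) = (s - 1)(s - 3) / 8
Then g(s) = -5·L_0(s) - 27·L_1(s) - 65·L_2(s).
Expanding and collecting terms gives g(s) = -2s^2 - 3s.
Check: g(3) = -27. ✓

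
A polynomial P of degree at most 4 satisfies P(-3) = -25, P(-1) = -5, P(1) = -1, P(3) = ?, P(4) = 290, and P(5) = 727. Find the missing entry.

83

The 5 known points determine the degree-4 polynomial uniquely.
Write P(x) = ax^4 + bx^3 + cx^2 + dx + e. Substituting each data point gives a linear system:
  81a - 27b + 9c - 3d + e = -25
  a - b + c - d + e = -5
  a + b + c + d + e = -1
  256a + 64b + 16c + 4d + e = 290
  625a + 125b + 25c + 5d + e = 727
Solving the system yields a = 1, b = 2, c = -6, d = 0, e = 2.
So P(x) = x^4 + 2x^3 - 6x^2 + 2.
Then P(3) = 83.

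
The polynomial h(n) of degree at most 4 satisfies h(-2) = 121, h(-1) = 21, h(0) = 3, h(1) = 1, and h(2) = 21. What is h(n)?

Using the Lagrange interpolation formula with nodes -2, -1, 0, 1, 2:
  L_0(n) = (n + 1)n(n - 1)(n - 2) / 24
  L_1(n) = (n + 2)n(n - 1)(n - 2) / -6
  L_2(n) = (n + 2)(n + 1)(n - 1)(n - 2) / 4
  L_3(n) = (n + 2)(n + 1)n(n - 2) / -6
  L_4(n) = (n + 2)(n + 1)n(n - 1) / 24
Then h(n) = 121·L_0(n) + 21·L_1(n) + 3·L_2(n) + 1·L_3(n) + 21·L_4(n).
Expanding and collecting terms gives h(n) = 3n^4 - 5n^3 + 5n^2 - 5n + 3.
Check: h(-1) = 21. ✓

h(n) = 3n^4 - 5n^3 + 5n^2 - 5n + 3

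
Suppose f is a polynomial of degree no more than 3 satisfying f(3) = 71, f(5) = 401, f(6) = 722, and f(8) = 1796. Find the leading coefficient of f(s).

Write f(s) = as^3 + bs^2 + cs + d. Substituting each data point gives a linear system:
  27a + 9b + 3c + d = 71
  125a + 25b + 5c + d = 401
  216a + 36b + 6c + d = 722
  512a + 64b + 8c + d = 1796
Solving the system yields a = 4, b = -4, c = 1, d = -4.
So f(s) = 4s^3 - 4s^2 + s - 4.
The leading coefficient is 4.

4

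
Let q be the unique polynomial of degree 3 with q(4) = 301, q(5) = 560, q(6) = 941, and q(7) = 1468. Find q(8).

Write q(s) = as^3 + bs^2 + cs + d. Substituting each data point gives a linear system:
  64a + 16b + 4c + d = 301
  125a + 25b + 5c + d = 560
  216a + 36b + 6c + d = 941
  343a + 49b + 7c + d = 1468
Solving the system yields a = 4, b = 1, c = 6, d = 5.
So q(s) = 4s³ + s² + 6s + 5.
Then q(8) = 2165.

2165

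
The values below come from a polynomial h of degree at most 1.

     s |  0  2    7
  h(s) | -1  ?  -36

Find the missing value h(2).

The 2 known points determine the degree-1 polynomial uniquely.
Write h(s) = as + b. Substituting each data point gives a linear system:
  b = -1
  7a + b = -36
Solving the system yields a = -5, b = -1.
So h(s) = -5s - 1.
Then h(2) = -11.

-11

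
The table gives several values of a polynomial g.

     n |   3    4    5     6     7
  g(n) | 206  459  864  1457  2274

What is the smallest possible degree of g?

Forward differences of the values at n = 3, 4, 5, 6, 7:
  g  : 206  459  864  1457  2274
  Δ  : 253  405  593  817
  Δ^2: 152  188  224
  Δ^3: 36  36
  Δ^4: 0
The third differences are constant (36) and nonzero, while all higher differences vanish, so the minimal degree is 3.

3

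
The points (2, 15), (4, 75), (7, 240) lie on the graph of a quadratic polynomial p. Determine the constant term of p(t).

-5

Write p(t) = at^2 + bt + c. Substituting each data point gives a linear system:
  4a + 2b + c = 15
  16a + 4b + c = 75
  49a + 7b + c = 240
Solving the system yields a = 5, b = 0, c = -5.
So p(t) = 5t² - 5.
The constant term is -5.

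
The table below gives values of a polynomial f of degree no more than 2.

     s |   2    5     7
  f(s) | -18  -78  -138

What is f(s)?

f(s) = -2s^2 - 6s + 2

Using the Lagrange interpolation formula with nodes 2, 5, 7:
  L_0(s) = (s - 5)(s - 7) / 15
  L_1(s) = (s - 2)(s - 7) / -6
  L_2(s) = (s - 2)(s - 5) / 10
Then f(s) = -18·L_0(s) - 78·L_1(s) - 138·L_2(s).
Expanding and collecting terms gives f(s) = -2s^2 - 6s + 2.
Check: f(7) = -138. ✓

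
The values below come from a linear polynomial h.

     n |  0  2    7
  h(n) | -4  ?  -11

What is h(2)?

-6

The 2 known points determine the degree-1 polynomial uniquely.
Write h(n) = an + b. Substituting each data point gives a linear system:
  b = -4
  7a + b = -11
Solving the system yields a = -1, b = -4.
So h(n) = -n - 4.
Then h(2) = -6.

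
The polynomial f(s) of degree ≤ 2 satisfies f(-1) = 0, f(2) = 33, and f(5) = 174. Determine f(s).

f(s) = 6s^2 + 5s - 1

Write f(s) = as^2 + bs + c. Substituting each data point gives a linear system:
  a - b + c = 0
  4a + 2b + c = 33
  25a + 5b + c = 174
Solving the system yields a = 6, b = 5, c = -1.
So f(s) = 6s^2 + 5s - 1.
Check: f(5) = 174. ✓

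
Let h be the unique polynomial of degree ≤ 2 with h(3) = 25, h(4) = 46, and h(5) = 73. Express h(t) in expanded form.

h(t) = 3t^2 - 2

Using the Lagrange interpolation formula with nodes 3, 4, 5:
  L_0(t) = (t - 4)(t - 5) / 2
  L_1(t) = (t - 3)(t - 5) / -1
  L_2(t) = (t - 3)(t - 4) / 2
Then h(t) = 25·L_0(t) + 46·L_1(t) + 73·L_2(t).
Expanding and collecting terms gives h(t) = 3t^2 - 2.
Check: h(5) = 73. ✓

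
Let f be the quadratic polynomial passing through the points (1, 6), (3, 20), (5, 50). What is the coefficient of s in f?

Write f(s) = as^2 + bs + c. Substituting each data point gives a linear system:
  a + b + c = 6
  9a + 3b + c = 20
  25a + 5b + c = 50
Solving the system yields a = 2, b = -1, c = 5.
So f(s) = 2s^2 - s + 5.
The coefficient of s is -1.

-1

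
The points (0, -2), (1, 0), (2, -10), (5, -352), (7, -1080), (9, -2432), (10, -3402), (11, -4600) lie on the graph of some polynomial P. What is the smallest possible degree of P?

3

Divided differences on the nodes 0, 1, 2, 5, 7, 9, 10, 11:
  order 0: -2  0  -10  -352  -1080  -2432  -3402  -4600
  order 1: 2  -10  -114  -364  -676  -970  -1198
  order 2: -6  -26  -50  -78  -98  -114
  order 3: -4  -4  -4  -4  -4
  order 4: 0  0  0  0
  order 5: 0  0  0
  order 6: 0  0
  order 7: 0
The order-3 divided differences are all -4 (nonzero) and every higher order vanishes, so the data lies on a polynomial of degree exactly 3.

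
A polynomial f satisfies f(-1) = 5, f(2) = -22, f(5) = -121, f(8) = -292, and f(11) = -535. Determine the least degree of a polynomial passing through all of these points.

2

Forward differences of the values at u = -1, 2, 5, 8, 11:
  f  : 5  -22  -121  -292  -535
  Δ  : -27  -99  -171  -243
  Δ^2: -72  -72  -72
  Δ^3: 0  0
  Δ^4: 0
The second differences are constant (-72) and nonzero, while all higher differences vanish, so the minimal degree is 2.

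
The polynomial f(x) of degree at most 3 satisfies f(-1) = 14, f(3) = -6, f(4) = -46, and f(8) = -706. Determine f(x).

f(x) = -2x^3 + 5x^2 - x + 6

Write f(x) = ax^3 + bx^2 + cx + d. Substituting each data point gives a linear system:
  -a + b - c + d = 14
  27a + 9b + 3c + d = -6
  64a + 16b + 4c + d = -46
  512a + 64b + 8c + d = -706
Solving the system yields a = -2, b = 5, c = -1, d = 6.
So f(x) = -2x³ + 5x² - x + 6.
Check: f(-1) = 14. ✓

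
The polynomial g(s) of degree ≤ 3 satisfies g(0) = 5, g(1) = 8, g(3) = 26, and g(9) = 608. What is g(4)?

Using the Lagrange interpolation formula with nodes 0, 1, 3, 9:
  L_0(s) = (s - 1)(s - 3)(s - 9) / -27
  L_1(s) = s(s - 3)(s - 9) / 16
  L_2(s) = s(s - 1)(s - 9) / -36
  L_3(s) = s(s - 1)(s - 3) / 432
Then g(s) = 5·L_0(s) + 8·L_1(s) + 26·L_2(s) + 608·L_3(s).
Expanding and collecting terms gives g(s) = s^3 - 2s^2 + 4s + 5.
Evaluating at s = 4: g(4) = 53.

53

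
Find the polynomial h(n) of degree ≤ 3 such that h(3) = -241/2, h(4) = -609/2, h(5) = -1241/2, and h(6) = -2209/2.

h(n) = -6n^3 + 6n^2 - 4n - 1/2

Using the Lagrange interpolation formula with nodes 3, 4, 5, 6:
  L_0(n) = (n - 4)(n - 5)(n - 6) / -6
  L_1(n) = (n - 3)(n - 5)(n - 6) / 2
  L_2(n) = (n - 3)(n - 4)(n - 6) / -2
  L_3(n) = (n - 3)(n - 4)(n - 5) / 6
Then h(n) = -241/2·L_0(n) - 609/2·L_1(n) - 1241/2·L_2(n) - 2209/2·L_3(n).
Expanding and collecting terms gives h(n) = -6n³ + 6n² - 4n - 1/2.
Check: h(5) = -1241/2. ✓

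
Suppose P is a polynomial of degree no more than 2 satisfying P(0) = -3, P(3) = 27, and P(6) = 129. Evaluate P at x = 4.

Forward differences of the values at x = 0, 3, 6:
  P  : -3  27  129
  Δ  : 30  102
  Δ^2: 72
The second differences are constant, confirming degree 2.
Interpolating (Newton forward form) and evaluating at x = 4 gives P(4) = 53.

53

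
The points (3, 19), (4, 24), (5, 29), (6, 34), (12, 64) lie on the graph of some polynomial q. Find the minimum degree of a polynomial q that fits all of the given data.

Divided differences on the nodes 3, 4, 5, 6, 12:
  order 0: 19  24  29  34  64
  order 1: 5  5  5  5
  order 2: 0  0  0
  order 3: 0  0
  order 4: 0
The order-1 divided differences are all 5 (nonzero) and every higher order vanishes, so the data lies on a polynomial of degree exactly 1.

1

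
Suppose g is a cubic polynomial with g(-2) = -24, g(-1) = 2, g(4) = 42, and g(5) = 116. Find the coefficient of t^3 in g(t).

Write g(t) = at^3 + bt^2 + ct + d. Substituting each data point gives a linear system:
  -8a + 4b - 2c + d = -24
  -a + b - c + d = 2
  64a + 16b + 4c + d = 42
  125a + 25b + 5c + d = 116
Solving the system yields a = 2, b = -5, c = -3, d = 6.
So g(t) = 2t³ - 5t² - 3t + 6.
The leading coefficient is 2.

2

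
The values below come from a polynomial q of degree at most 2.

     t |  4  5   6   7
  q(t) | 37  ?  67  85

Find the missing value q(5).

51

On equispaced nodes a degree-2 polynomial has vanishing third forward difference, so
  - q(4) + 3·q(5) - 3·q(6) + q(7) = 0.
Substituting the known values and solving for q(5):
  3·q(5) = 153
  q(5) = 51.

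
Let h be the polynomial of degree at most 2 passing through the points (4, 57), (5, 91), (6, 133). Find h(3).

Write h(s) = as^2 + bs + c. Substituting each data point gives a linear system:
  16a + 4b + c = 57
  25a + 5b + c = 91
  36a + 6b + c = 133
Solving the system yields a = 4, b = -2, c = 1.
So h(s) = 4s² - 2s + 1.
Then h(3) = 31.

31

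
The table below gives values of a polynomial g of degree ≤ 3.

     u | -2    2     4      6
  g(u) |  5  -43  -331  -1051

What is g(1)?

-1

Write g(u) = au^3 + bu^2 + cu + d. Substituting each data point gives a linear system:
  -8a + 4b - 2c + d = 5
  8a + 4b + 2c + d = -43
  64a + 16b + 4c + d = -331
  216a + 36b + 6c + d = -1051
Solving the system yields a = -4, b = -6, c = 4, d = 5.
So g(u) = -4u^3 - 6u^2 + 4u + 5.
Then g(1) = -1.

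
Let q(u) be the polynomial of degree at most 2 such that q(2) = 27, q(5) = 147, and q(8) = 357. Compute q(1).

7

Using the Lagrange interpolation formula with nodes 2, 5, 8:
  L_0(u) = (u - 5)(u - 8) / 18
  L_1(u) = (u - 2)(u - 8) / -9
  L_2(u) = (u - 2)(u - 5) / 18
Then q(u) = 27·L_0(u) + 147·L_1(u) + 357·L_2(u).
Expanding and collecting terms gives q(u) = 5u² + 5u - 3.
Evaluating at u = 1: q(1) = 7.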